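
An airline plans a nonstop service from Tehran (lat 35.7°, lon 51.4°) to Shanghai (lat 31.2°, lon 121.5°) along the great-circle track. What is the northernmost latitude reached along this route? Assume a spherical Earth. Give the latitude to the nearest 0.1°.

The great circle lies in the plane with unit normal n̂ = (p₁ × p₂)/|p₁ × p₂|.
Here n̂_z ≈ +0.775; the vertex latitude is φ_max = arccos|n̂_z| ≈ 39.2°.
Check via Clairaut: cos φ_max = |cos φ₁| · sin C = cos(35.7°)·sin(72.7°) ≈ 0.775, again giving ≈ 39.2°.

≈ 39.2°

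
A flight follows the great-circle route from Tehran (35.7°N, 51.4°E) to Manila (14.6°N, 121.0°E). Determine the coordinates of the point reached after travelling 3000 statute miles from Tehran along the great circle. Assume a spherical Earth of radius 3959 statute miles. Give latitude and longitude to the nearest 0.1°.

≈ 25.4°N, 100.9°E

From cos δ = sin φ₁ sin φ₂ + cos φ₁ cos φ₂ cos Δλ, the central angle is δ ≈ 1.136 rad (65.1°). The total great-circle distance is δ·R ≈ 1.136 × 3959 ≈ 4498 mi, so the target fraction is f = 3000/4498 ≈ 0.667.
Interpolate at f ≈ 0.667 with slerp weights a = sin((1−f)δ)/sin δ ≈ 0.407, b = sin(fδ)/sin δ ≈ 0.758.
p = a·p₁ + b·p₂ ≈ (-0.171, 0.887, 0.429); φ = arcsin(p_z) ≈ 25.39°, λ = atan2(p_y, p_x) ≈ 100.93°.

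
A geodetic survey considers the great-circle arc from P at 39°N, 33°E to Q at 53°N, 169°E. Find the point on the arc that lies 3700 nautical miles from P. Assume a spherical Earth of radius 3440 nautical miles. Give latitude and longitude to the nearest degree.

Convert each endpoint to a unit vector on the sphere (x = cos φ cos λ, y = cos φ sin λ, z = sin φ).
The central angle between the endpoints is δ = arccos(p₁·p₂) ≈ 1.404 rad (80.4°). The total great-circle distance is δ·R ≈ 1.404 × 3440 ≈ 4829 nmi, so the target fraction is f = 3700/4829 ≈ 0.766.
Interpolate at f ≈ 0.766 with slerp weights a = sin((1−f)δ)/sin δ ≈ 0.327, b = sin(fδ)/sin δ ≈ 0.892.
p = a·p₁ + b·p₂ ≈ (-0.314, 0.241, 0.918); φ = arcsin(p_z) ≈ 66.69°, λ = atan2(p_y, p_x) ≈ 142.51°.

≈ 67°N, 143°E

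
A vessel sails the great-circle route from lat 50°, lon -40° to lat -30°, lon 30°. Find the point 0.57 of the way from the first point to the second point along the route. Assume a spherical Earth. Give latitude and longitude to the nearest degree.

≈ lat 6°, lon 5°

Convert each endpoint to a unit vector on the sphere (x = cos φ cos λ, y = cos φ sin λ, z = sin φ).
The central angle between the endpoints is δ = arccos(p₁·p₂) ≈ 1.765 rad (101.1°).
Interpolate at f = 0.57 with slerp weights a = sin((1−f)δ)/sin δ ≈ 0.701, b = sin(fδ)/sin δ ≈ 0.861.
p = a·p₁ + b·p₂ ≈ (0.991, 0.083, 0.107); φ = arcsin(p_z) ≈ 6.13°, λ = atan2(p_y, p_x) ≈ 4.79°.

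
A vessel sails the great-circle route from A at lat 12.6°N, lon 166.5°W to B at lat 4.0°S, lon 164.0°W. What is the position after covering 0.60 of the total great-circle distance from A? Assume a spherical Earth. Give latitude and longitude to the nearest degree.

Write both endpoints as unit vectors p₁, p₂ with components (cos φ cos λ, cos φ sin λ, sin φ).
The central angle between the endpoints is δ = arccos(p₁·p₂) ≈ 0.293 rad (16.8°).
Interpolate at f = 0.60 with slerp weights a = sin((1−f)δ)/sin δ ≈ 0.405, b = sin(fδ)/sin δ ≈ 0.606.
p = a·p₁ + b·p₂ ≈ (-0.965, -0.259, 0.046); φ = arcsin(p_z) ≈ 2.64°, λ = atan2(p_y, p_x) ≈ -164.99°.

≈ lat 3°N, lon 165°W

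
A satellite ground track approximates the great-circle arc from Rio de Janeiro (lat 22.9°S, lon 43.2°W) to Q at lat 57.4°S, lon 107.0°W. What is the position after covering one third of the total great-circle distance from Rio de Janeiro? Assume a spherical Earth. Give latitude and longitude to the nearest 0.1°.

Write both endpoints as unit vectors p₁, p₂ with components (cos φ cos λ, cos φ sin λ, sin φ).
The central angle between the endpoints is δ = arccos(p₁·p₂) ≈ 0.992 rad (56.8°).
Interpolate at f = 1/3 with slerp weights a = sin((1−f)δ)/sin δ ≈ 0.734, b = sin(fδ)/sin δ ≈ 0.388.
p = a·p₁ + b·p₂ ≈ (0.432, -0.662, -0.612); φ = arcsin(p_z) ≈ -37.75°, λ = atan2(p_y, p_x) ≈ -56.92°.

≈ lat 37.8°S, lon 56.9°W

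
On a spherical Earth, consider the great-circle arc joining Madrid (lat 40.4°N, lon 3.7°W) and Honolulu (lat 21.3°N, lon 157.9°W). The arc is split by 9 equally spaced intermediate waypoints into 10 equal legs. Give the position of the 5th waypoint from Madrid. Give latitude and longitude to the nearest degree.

≈ lat 68°N, lon 104°W

From cos δ = sin φ₁ sin φ₂ + cos φ₁ cos φ₂ cos Δλ, the central angle is δ ≈ 1.986 rad (113.8°).
Interpolate at f = 5/10 with slerp weights a = sin((1−f)δ)/sin δ ≈ 0.915, b = sin(fδ)/sin δ ≈ 0.915.
p = a·p₁ + b·p₂ ≈ (-0.095, -0.366, 0.926); φ = arcsin(p_z) ≈ 67.80°, λ = atan2(p_y, p_x) ≈ -104.49°.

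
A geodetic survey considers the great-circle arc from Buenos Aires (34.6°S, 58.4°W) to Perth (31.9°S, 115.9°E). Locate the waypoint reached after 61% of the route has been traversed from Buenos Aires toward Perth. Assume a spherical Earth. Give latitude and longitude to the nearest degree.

Convert each endpoint to a unit vector on the sphere (x = cos φ cos λ, y = cos φ sin λ, z = sin φ).
The central angle between the endpoints is δ = arccos(p₁·p₂) ≈ 1.977 rad (113.3°).
Interpolate at f = 0.61 with slerp weights a = sin((1−f)δ)/sin δ ≈ 0.759, b = sin(fδ)/sin δ ≈ 1.017.
p = a·p₁ + b·p₂ ≈ (-0.050, 0.245, -0.968); φ = arcsin(p_z) ≈ -75.53°, λ = atan2(p_y, p_x) ≈ 101.52°.

≈ (76°S, 102°E)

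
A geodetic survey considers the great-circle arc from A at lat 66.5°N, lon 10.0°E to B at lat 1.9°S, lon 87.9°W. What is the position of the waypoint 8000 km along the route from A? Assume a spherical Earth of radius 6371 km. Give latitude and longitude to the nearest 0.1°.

The haversine formula gives a central angle δ ≈ 1.656 rad (94.9°) between the endpoints. The total great-circle distance is δ·R ≈ 1.656 × 6371 ≈ 10551 km, so the target fraction is f = 8000/10551 ≈ 0.758.
Interpolate at f ≈ 0.758 with slerp weights a = sin((1−f)δ)/sin δ ≈ 0.391, b = sin(fδ)/sin δ ≈ 0.954.
p = a·p₁ + b·p₂ ≈ (0.189, -0.926, 0.327); φ = arcsin(p_z) ≈ 19.09°, λ = atan2(p_y, p_x) ≈ -78.49°.

≈ lat 19.1°N, lon 78.5°W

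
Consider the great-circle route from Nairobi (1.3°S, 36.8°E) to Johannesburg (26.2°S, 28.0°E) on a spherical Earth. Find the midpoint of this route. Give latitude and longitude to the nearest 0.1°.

≈ 13.8°S, 32.6°E

Write both endpoints as unit vectors p₁, p₂ with components (cos φ cos λ, cos φ sin λ, sin φ).
The central angle between the endpoints is δ = arccos(p₁·p₂) ≈ 0.459 rad (26.3°).
Interpolate at f = 1/2 with slerp weights a = sin((1−f)δ)/sin δ ≈ 0.513, b = sin(fδ)/sin δ ≈ 0.513.
p = a·p₁ + b·p₂ ≈ (0.818, 0.524, -0.238); φ = arcsin(p_z) ≈ -13.79°, λ = atan2(p_y, p_x) ≈ 32.64°.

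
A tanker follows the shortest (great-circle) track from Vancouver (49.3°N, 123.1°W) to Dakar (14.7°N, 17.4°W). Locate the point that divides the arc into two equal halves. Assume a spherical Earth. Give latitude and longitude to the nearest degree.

≈ 45°N, 56°W

Write both endpoints as unit vectors p₁, p₂ with components (cos φ cos λ, cos φ sin λ, sin φ).
The central angle between the endpoints is δ = arccos(p₁·p₂) ≈ 1.549 rad (88.8°).
Interpolate at f = 1/2 with slerp weights a = sin((1−f)δ)/sin δ ≈ 0.700, b = sin(fδ)/sin δ ≈ 0.700.
p = a·p₁ + b·p₂ ≈ (0.397, -0.584, 0.708); φ = arcsin(p_z) ≈ 45.06°, λ = atan2(p_y, p_x) ≈ -55.84°.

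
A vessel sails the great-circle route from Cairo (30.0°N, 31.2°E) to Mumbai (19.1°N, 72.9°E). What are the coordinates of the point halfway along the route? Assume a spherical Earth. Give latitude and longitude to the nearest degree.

≈ 26°N, 53°E

Convert each endpoint to a unit vector on the sphere (x = cos φ cos λ, y = cos φ sin λ, z = sin φ).
The central angle between the endpoints is δ = arccos(p₁·p₂) ≈ 0.685 rad (39.2°).
Interpolate at f = 1/2 with slerp weights a = sin((1−f)δ)/sin δ ≈ 0.531, b = sin(fδ)/sin δ ≈ 0.531.
p = a·p₁ + b·p₂ ≈ (0.541, 0.718, 0.439); φ = arcsin(p_z) ≈ 26.05°, λ = atan2(p_y, p_x) ≈ 53.00°.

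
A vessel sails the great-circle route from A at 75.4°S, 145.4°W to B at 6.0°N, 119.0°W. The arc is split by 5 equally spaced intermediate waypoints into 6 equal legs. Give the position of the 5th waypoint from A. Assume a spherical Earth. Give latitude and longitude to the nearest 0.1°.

Write both endpoints as unit vectors p₁, p₂ with components (cos φ cos λ, cos φ sin λ, sin φ).
The central angle between the endpoints is δ = arccos(p₁·p₂) ≈ 1.447 rad (82.9°).
Interpolate at f = 5/6 with slerp weights a = sin((1−f)δ)/sin δ ≈ 0.241, b = sin(fδ)/sin δ ≈ 0.941.
p = a·p₁ + b·p₂ ≈ (-0.504, -0.853, -0.135); φ = arcsin(p_z) ≈ -7.73°, λ = atan2(p_y, p_x) ≈ -120.56°.

≈ 7.7°S, 120.6°W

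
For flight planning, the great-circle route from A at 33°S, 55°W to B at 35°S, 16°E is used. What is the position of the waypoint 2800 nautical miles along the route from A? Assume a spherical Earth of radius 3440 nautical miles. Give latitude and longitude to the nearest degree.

≈ 38°S, 3°E

Convert each endpoint to a unit vector on the sphere (x = cos φ cos λ, y = cos φ sin λ, z = sin φ).
The central angle between the endpoints is δ = arccos(p₁·p₂) ≈ 1.005 rad (57.6°). The total great-circle distance is δ·R ≈ 1.005 × 3440 ≈ 3457 nmi, so the target fraction is f = 2800/3457 ≈ 0.810.
Interpolate at f ≈ 0.810 with slerp weights a = sin((1−f)δ)/sin δ ≈ 0.225, b = sin(fδ)/sin δ ≈ 0.861.
p = a·p₁ + b·p₂ ≈ (0.786, 0.040, -0.616); φ = arcsin(p_z) ≈ -38.06°, λ = atan2(p_y, p_x) ≈ 2.90°.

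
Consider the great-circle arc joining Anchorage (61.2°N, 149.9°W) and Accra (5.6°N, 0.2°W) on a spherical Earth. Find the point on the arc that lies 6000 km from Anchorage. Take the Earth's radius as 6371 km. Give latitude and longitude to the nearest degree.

≈ 58°N, 24°W

Write both endpoints as unit vectors p₁, p₂ with components (cos φ cos λ, cos φ sin λ, sin φ).
The central angle between the endpoints is δ = arccos(p₁·p₂) ≈ 1.905 rad (109.2°). The total great-circle distance is δ·R ≈ 1.905 × 6371 ≈ 12140 km, so the target fraction is f = 6000/12140 ≈ 0.494.
Interpolate at f ≈ 0.494 with slerp weights a = sin((1−f)δ)/sin δ ≈ 0.870, b = sin(fδ)/sin δ ≈ 0.856.
p = a·p₁ + b·p₂ ≈ (0.490, -0.213, 0.846); φ = arcsin(p_z) ≈ 57.73°, λ = atan2(p_y, p_x) ≈ -23.52°.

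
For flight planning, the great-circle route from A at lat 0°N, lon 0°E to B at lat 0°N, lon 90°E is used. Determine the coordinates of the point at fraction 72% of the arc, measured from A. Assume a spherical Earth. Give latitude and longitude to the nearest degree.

≈ lat 0°N, lon 65°E

From cos δ = sin φ₁ sin φ₂ + cos φ₁ cos φ₂ cos Δλ, the central angle is δ ≈ 1.571 rad (90.0°).
Interpolate at f = 0.72 with slerp weights a = sin((1−f)δ)/sin δ ≈ 0.426, b = sin(fδ)/sin δ ≈ 0.905.
p = a·p₁ + b·p₂ ≈ (0.426, 0.905, 0.000); φ = arcsin(p_z) ≈ 0.00°, λ = atan2(p_y, p_x) ≈ 64.80°.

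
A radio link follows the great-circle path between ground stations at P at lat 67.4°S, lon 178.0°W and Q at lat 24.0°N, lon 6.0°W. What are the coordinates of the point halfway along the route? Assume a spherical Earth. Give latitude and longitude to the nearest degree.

Convert each endpoint to a unit vector on the sphere (x = cos φ cos λ, y = cos φ sin λ, z = sin φ).
The central angle between the endpoints is δ = arccos(p₁·p₂) ≈ 2.379 rad (136.3°).
Interpolate at f = 1/2 with slerp weights a = sin((1−f)δ)/sin δ ≈ 1.344, b = sin(fδ)/sin δ ≈ 1.344.
p = a·p₁ + b·p₂ ≈ (0.705, -0.146, -0.694); φ = arcsin(p_z) ≈ -43.95°, λ = atan2(p_y, p_x) ≈ -11.73°.

≈ lat 44°S, lon 12°W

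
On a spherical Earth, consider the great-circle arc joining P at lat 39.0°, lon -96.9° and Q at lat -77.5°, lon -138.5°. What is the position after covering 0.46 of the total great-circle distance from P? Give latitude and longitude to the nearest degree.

≈ lat -15°, lon -105°

Convert each endpoint to a unit vector on the sphere (x = cos φ cos λ, y = cos φ sin λ, z = sin φ).
The central angle between the endpoints is δ = arccos(p₁·p₂) ≈ 2.081 rad (119.2°).
Interpolate at f = 0.46 with slerp weights a = sin((1−f)δ)/sin δ ≈ 1.034, b = sin(fδ)/sin δ ≈ 0.937.
p = a·p₁ + b·p₂ ≈ (-0.248, -0.932, -0.265); φ = arcsin(p_z) ≈ -15.34°, λ = atan2(p_y, p_x) ≈ -104.93°.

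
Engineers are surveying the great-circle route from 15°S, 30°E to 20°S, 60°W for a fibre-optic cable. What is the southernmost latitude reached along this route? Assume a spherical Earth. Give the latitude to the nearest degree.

The great circle lies in the plane with unit normal n̂ = (p₁ × p₂)/|p₁ × p₂|.
Here n̂_z ≈ -0.911; the vertex latitude is φ_max = arccos|n̂_z| ≈ 24.3°.

≈ 24°S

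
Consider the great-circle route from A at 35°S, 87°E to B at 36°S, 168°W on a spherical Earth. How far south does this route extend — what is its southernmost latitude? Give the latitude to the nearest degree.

The great circle lies in the plane with unit normal n̂ = (p₁ × p₂)/|p₁ × p₂|.
Here n̂_z ≈ +0.649; the vertex latitude is φ_max = arccos|n̂_z| ≈ 49.5°.
Check via Clairaut: cos φ_max = |cos φ₁| · sin C = cos(35.0°)·sin(127.6°) ≈ 0.649, again giving ≈ 49.5°.

≈ 50°S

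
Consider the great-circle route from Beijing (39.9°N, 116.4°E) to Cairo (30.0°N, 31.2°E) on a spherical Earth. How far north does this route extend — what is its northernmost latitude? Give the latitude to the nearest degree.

The great circle lies in the plane with unit normal n̂ = (p₁ × p₂)/|p₁ × p₂|.
Here n̂_z ≈ -0.715; the vertex latitude is φ_max = arccos|n̂_z| ≈ 44.4°.

≈ 44°N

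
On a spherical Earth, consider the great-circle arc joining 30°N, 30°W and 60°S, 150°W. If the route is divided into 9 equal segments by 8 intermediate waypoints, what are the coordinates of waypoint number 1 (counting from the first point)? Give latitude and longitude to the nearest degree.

Convert each endpoint to a unit vector on the sphere (x = cos φ cos λ, y = cos φ sin λ, z = sin φ).
The central angle between the endpoints is δ = arccos(p₁·p₂) ≈ 2.278 rad (130.5°).
Interpolate at f = 1/9 with slerp weights a = sin((1−f)δ)/sin δ ≈ 1.182, b = sin(fδ)/sin δ ≈ 0.329.
p = a·p₁ + b·p₂ ≈ (0.744, -0.594, 0.306); φ = arcsin(p_z) ≈ 17.81°, λ = atan2(p_y, p_x) ≈ -38.61°.

≈ 18°N, 39°W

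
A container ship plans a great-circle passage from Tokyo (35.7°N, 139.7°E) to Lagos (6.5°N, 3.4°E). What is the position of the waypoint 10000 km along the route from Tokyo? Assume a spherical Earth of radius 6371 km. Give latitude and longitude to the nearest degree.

From cos δ = sin φ₁ sin φ₂ + cos φ₁ cos φ₂ cos Δλ, the central angle is δ ≈ 2.114 rad (121.1°). The total great-circle distance is δ·R ≈ 2.114 × 6371 ≈ 13471 km, so the target fraction is f = 10000/13471 ≈ 0.742.
Interpolate at f ≈ 0.742 with slerp weights a = sin((1−f)δ)/sin δ ≈ 0.606, b = sin(fδ)/sin δ ≈ 1.168.
p = a·p₁ + b·p₂ ≈ (0.784, 0.387, 0.486); φ = arcsin(p_z) ≈ 29.06°, λ = atan2(p_y, p_x) ≈ 26.27°.

≈ 29°N, 26°E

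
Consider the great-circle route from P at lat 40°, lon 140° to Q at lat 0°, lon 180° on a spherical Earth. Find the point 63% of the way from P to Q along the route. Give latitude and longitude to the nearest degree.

≈ lat 16°, lon 168°

Convert each endpoint to a unit vector on the sphere (x = cos φ cos λ, y = cos φ sin λ, z = sin φ).
The central angle between the endpoints is δ = arccos(p₁·p₂) ≈ 0.944 rad (54.1°).
Interpolate at f = 0.63 with slerp weights a = sin((1−f)δ)/sin δ ≈ 0.423, b = sin(fδ)/sin δ ≈ 0.692.
p = a·p₁ + b·p₂ ≈ (-0.940, 0.208, 0.272); φ = arcsin(p_z) ≈ 15.76°, λ = atan2(p_y, p_x) ≈ 167.52°.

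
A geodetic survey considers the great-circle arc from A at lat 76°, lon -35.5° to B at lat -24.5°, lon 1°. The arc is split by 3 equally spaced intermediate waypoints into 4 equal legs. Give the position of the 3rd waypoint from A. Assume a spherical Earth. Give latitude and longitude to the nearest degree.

Convert each endpoint to a unit vector on the sphere (x = cos φ cos λ, y = cos φ sin λ, z = sin φ).
The central angle between the endpoints is δ = arccos(p₁·p₂) ≈ 1.798 rad (103.0°).
Interpolate at f = 3/4 with slerp weights a = sin((1−f)δ)/sin δ ≈ 0.446, b = sin(fδ)/sin δ ≈ 1.001.
p = a·p₁ + b·p₂ ≈ (0.999, -0.047, 0.018); φ = arcsin(p_z) ≈ 1.01°, λ = atan2(p_y, p_x) ≈ -2.68°.

≈ lat 1°, lon -3°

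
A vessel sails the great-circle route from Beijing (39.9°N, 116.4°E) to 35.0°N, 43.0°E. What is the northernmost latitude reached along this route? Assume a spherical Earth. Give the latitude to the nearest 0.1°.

The great circle lies in the plane with unit normal n̂ = (p₁ × p₂)/|p₁ × p₂|.
Here n̂_z ≈ -0.720; the vertex latitude is φ_max = arccos|n̂_z| ≈ 44.0°.
Check via Clairaut: cos φ_max = |cos φ₁| · sin C = cos(39.9°)·sin(69.7°) ≈ 0.720, again giving ≈ 44.0°.

≈ 44.0°N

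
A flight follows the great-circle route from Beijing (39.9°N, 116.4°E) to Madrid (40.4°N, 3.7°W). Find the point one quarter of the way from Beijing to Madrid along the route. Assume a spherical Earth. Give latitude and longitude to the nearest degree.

≈ 53°N, 93°E

From cos δ = sin φ₁ sin φ₂ + cos φ₁ cos φ₂ cos Δλ, the central angle is δ ≈ 1.448 rad (82.9°).
Interpolate at f = 1/4 with slerp weights a = sin((1−f)δ)/sin δ ≈ 0.891, b = sin(fδ)/sin δ ≈ 0.357.
p = a·p₁ + b·p₂ ≈ (-0.033, 0.595, 0.803); φ = arcsin(p_z) ≈ 53.42°, λ = atan2(p_y, p_x) ≈ 93.17°.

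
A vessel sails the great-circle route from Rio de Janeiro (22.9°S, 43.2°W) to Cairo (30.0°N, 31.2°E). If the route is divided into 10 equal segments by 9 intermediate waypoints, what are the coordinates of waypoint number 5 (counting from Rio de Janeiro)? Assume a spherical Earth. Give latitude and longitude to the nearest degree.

From cos δ = sin φ₁ sin φ₂ + cos φ₁ cos φ₂ cos Δλ, the central angle is δ ≈ 1.551 rad (88.9°).
Interpolate at f = 5/10 with slerp weights a = sin((1−f)δ)/sin δ ≈ 0.700, b = sin(fδ)/sin δ ≈ 0.700.
p = a·p₁ + b·p₂ ≈ (0.989, -0.127, 0.078); φ = arcsin(p_z) ≈ 4.45°, λ = atan2(p_y, p_x) ≈ -7.34°.

≈ 4°N, 7°W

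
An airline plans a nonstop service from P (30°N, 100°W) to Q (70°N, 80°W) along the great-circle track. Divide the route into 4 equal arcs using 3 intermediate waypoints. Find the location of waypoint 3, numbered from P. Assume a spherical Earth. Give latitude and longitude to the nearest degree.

Convert each endpoint to a unit vector on the sphere (x = cos φ cos λ, y = cos φ sin λ, z = sin φ).
The central angle between the endpoints is δ = arccos(p₁·p₂) ≈ 0.725 rad (41.6°).
Interpolate at f = 3/4 with slerp weights a = sin((1−f)δ)/sin δ ≈ 0.272, b = sin(fδ)/sin δ ≈ 0.780.
p = a·p₁ + b·p₂ ≈ (0.005, -0.495, 0.869); φ = arcsin(p_z) ≈ 60.35°, λ = atan2(p_y, p_x) ≈ -89.37°.

≈ (60°N, 89°W)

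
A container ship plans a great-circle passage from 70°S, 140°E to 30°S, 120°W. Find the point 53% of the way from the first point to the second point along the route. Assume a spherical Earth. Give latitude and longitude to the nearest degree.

≈ 57°S, 140°W

Convert each endpoint to a unit vector on the sphere (x = cos φ cos λ, y = cos φ sin λ, z = sin φ).
The central angle between the endpoints is δ = arccos(p₁·p₂) ≈ 1.139 rad (65.3°).
Interpolate at f = 0.53 with slerp weights a = sin((1−f)δ)/sin δ ≈ 0.562, b = sin(fδ)/sin δ ≈ 0.625.
p = a·p₁ + b·p₂ ≈ (-0.418, -0.345, -0.840); φ = arcsin(p_z) ≈ -57.18°, λ = atan2(p_y, p_x) ≈ -140.43°.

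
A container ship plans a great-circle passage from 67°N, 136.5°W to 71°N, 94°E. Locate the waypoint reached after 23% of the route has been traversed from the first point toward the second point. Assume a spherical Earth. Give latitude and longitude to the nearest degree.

≈ 75°N, 150°W

From cos δ = sin φ₁ sin φ₂ + cos φ₁ cos φ₂ cos Δλ, the central angle is δ ≈ 0.661 rad (37.9°).
Interpolate at f = 0.23 with slerp weights a = sin((1−f)δ)/sin δ ≈ 0.794, b = sin(fδ)/sin δ ≈ 0.247.
p = a·p₁ + b·p₂ ≈ (-0.231, -0.133, 0.964); φ = arcsin(p_z) ≈ 74.55°, λ = atan2(p_y, p_x) ≈ -149.95°.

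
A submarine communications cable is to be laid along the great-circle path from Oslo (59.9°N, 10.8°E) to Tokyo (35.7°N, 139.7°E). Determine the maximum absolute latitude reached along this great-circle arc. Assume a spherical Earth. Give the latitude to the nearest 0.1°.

≈ 70.9°N

The great circle lies in the plane with unit normal n̂ = (p₁ × p₂)/|p₁ × p₂|.
Here n̂_z ≈ +0.327; the vertex latitude is φ_max = arccos|n̂_z| ≈ 70.9°.
Check via Clairaut: cos φ_max = |cos φ₁| · sin C = cos(59.9°)·sin(40.7°) ≈ 0.327, again giving ≈ 70.9°.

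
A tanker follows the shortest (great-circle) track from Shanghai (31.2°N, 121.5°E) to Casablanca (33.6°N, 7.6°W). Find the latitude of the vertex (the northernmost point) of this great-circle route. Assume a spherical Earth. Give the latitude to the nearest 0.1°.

The great circle lies in the plane with unit normal n̂ = (p₁ × p₂)/|p₁ × p₂|.
Here n̂_z ≈ -0.560; the vertex latitude is φ_max = arccos|n̂_z| ≈ 55.9°.
Check via Clairaut: cos φ_max = |cos φ₁| · sin C = cos(31.2°)·sin(40.9°) ≈ 0.560, again giving ≈ 55.9°.

≈ 55.9°N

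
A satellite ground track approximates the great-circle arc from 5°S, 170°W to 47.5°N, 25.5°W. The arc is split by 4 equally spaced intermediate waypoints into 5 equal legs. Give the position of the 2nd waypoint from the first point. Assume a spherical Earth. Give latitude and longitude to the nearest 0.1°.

≈ 38.2°N, 140.6°W

The haversine formula gives a central angle δ ≈ 2.230 rad (127.7°) between the endpoints.
Interpolate at f = 2/5 with slerp weights a = sin((1−f)δ)/sin δ ≈ 1.230, b = sin(fδ)/sin δ ≈ 0.984.
p = a·p₁ + b·p₂ ≈ (-0.607, -0.499, 0.618); φ = arcsin(p_z) ≈ 38.20°, λ = atan2(p_y, p_x) ≈ -140.57°.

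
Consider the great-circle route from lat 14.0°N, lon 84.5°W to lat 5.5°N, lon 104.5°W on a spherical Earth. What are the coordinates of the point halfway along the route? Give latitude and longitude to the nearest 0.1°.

≈ lat 9.9°N, lon 94.6°W

Write both endpoints as unit vectors p₁, p₂ with components (cos φ cos λ, cos φ sin λ, sin φ).
The central angle between the endpoints is δ = arccos(p₁·p₂) ≈ 0.374 rad (21.4°).
Interpolate at f = 1/2 with slerp weights a = sin((1−f)δ)/sin δ ≈ 0.509, b = sin(fδ)/sin δ ≈ 0.509.
p = a·p₁ + b·p₂ ≈ (-0.080, -0.982, 0.172); φ = arcsin(p_z) ≈ 9.90°, λ = atan2(p_y, p_x) ≈ -94.63°.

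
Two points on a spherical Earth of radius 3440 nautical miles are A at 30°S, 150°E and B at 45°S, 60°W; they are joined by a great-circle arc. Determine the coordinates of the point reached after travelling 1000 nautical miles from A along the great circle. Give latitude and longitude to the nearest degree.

≈ 45°S, 158°E

Convert each endpoint to a unit vector on the sphere (x = cos φ cos λ, y = cos φ sin λ, z = sin φ).
The central angle between the endpoints is δ = arccos(p₁·p₂) ≈ 1.749 rad (100.2°). The total great-circle distance is δ·R ≈ 1.749 × 3440 ≈ 6015 nmi, so the target fraction is f = 1000/6015 ≈ 0.166.
Interpolate at f ≈ 0.166 with slerp weights a = sin((1−f)δ)/sin δ ≈ 1.010, b = sin(fδ)/sin δ ≈ 0.291.
p = a·p₁ + b·p₂ ≈ (-0.654, 0.259, -0.711); φ = arcsin(p_z) ≈ -45.29°, λ = atan2(p_y, p_x) ≈ 158.42°.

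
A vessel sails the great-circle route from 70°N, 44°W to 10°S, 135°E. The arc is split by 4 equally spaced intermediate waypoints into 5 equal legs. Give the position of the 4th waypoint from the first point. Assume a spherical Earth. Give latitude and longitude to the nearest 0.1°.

≈ 14.0°N, 134.8°E

The haversine formula gives a central angle δ ≈ 2.094 rad (120.0°) between the endpoints.
Interpolate at f = 4/5 with slerp weights a = sin((1−f)δ)/sin δ ≈ 0.470, b = sin(fδ)/sin δ ≈ 1.148.
p = a·p₁ + b·p₂ ≈ (-0.684, 0.688, 0.242); φ = arcsin(p_z) ≈ 14.00°, λ = atan2(p_y, p_x) ≈ 134.83°.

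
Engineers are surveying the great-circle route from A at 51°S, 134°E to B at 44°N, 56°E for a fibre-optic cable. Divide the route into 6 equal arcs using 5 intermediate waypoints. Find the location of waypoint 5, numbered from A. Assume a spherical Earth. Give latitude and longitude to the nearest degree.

Convert each endpoint to a unit vector on the sphere (x = cos φ cos λ, y = cos φ sin λ, z = sin φ).
The central angle between the endpoints is δ = arccos(p₁·p₂) ≈ 2.033 rad (116.5°).
Interpolate at f = 5/6 with slerp weights a = sin((1−f)δ)/sin δ ≈ 0.371, b = sin(fδ)/sin δ ≈ 1.109.
p = a·p₁ + b·p₂ ≈ (0.284, 0.829, 0.482); φ = arcsin(p_z) ≈ 28.79°, λ = atan2(p_y, p_x) ≈ 71.12°.

≈ 29°N, 71°E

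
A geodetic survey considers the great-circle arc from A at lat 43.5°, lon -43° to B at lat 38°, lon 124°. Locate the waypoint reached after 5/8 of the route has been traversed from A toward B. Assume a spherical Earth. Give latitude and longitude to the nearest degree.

≈ lat 73°, lon 104°

Write both endpoints as unit vectors p₁, p₂ with components (cos φ cos λ, cos φ sin λ, sin φ).
The central angle between the endpoints is δ = arccos(p₁·p₂) ≈ 1.704 rad (97.7°).
Interpolate at f = 5/8 with slerp weights a = sin((1−f)δ)/sin δ ≈ 0.602, b = sin(fδ)/sin δ ≈ 0.883.
p = a·p₁ + b·p₂ ≈ (-0.070, 0.279, 0.958); φ = arcsin(p_z) ≈ 73.29°, λ = atan2(p_y, p_x) ≈ 104.03°.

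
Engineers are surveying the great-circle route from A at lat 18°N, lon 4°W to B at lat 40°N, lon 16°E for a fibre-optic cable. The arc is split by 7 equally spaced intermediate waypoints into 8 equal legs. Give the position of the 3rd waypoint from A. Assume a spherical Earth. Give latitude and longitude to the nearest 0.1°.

≈ lat 26.6°N, lon 2.5°E

Write both endpoints as unit vectors p₁, p₂ with components (cos φ cos λ, cos φ sin λ, sin φ).
The central angle between the endpoints is δ = arccos(p₁·p₂) ≈ 0.488 rad (28.0°).
Interpolate at f = 3/8 with slerp weights a = sin((1−f)δ)/sin δ ≈ 0.640, b = sin(fδ)/sin δ ≈ 0.388.
p = a·p₁ + b·p₂ ≈ (0.893, 0.039, 0.447); φ = arcsin(p_z) ≈ 26.58°, λ = atan2(p_y, p_x) ≈ 2.53°.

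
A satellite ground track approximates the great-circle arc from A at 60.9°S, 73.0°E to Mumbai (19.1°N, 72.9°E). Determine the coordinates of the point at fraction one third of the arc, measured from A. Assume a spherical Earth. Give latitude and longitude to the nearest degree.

≈ 34°S, 73°E

From cos δ = sin φ₁ sin φ₂ + cos φ₁ cos φ₂ cos Δλ, the central angle is δ ≈ 1.396 rad (80.0°).
Interpolate at f = 1/3 with slerp weights a = sin((1−f)δ)/sin δ ≈ 0.814, b = sin(fδ)/sin δ ≈ 0.456.
p = a·p₁ + b·p₂ ≈ (0.242, 0.790, -0.563); φ = arcsin(p_z) ≈ -34.23°, λ = atan2(p_y, p_x) ≈ 72.95°.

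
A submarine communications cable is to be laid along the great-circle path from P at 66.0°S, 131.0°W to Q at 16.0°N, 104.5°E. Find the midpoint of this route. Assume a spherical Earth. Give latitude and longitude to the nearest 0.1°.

Write both endpoints as unit vectors p₁, p₂ with components (cos φ cos λ, cos φ sin λ, sin φ).
The central angle between the endpoints is δ = arccos(p₁·p₂) ≈ 2.064 rad (118.2°).
Interpolate at f = 1/2 with slerp weights a = sin((1−f)δ)/sin δ ≈ 0.974, b = sin(fδ)/sin δ ≈ 0.974.
p = a·p₁ + b·p₂ ≈ (-0.494, 0.608, -0.622); φ = arcsin(p_z) ≈ -38.43°, λ = atan2(p_y, p_x) ≈ 129.14°.

≈ 38.4°S, 129.1°E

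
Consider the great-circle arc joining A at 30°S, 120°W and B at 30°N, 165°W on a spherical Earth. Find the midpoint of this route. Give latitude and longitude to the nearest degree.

Write both endpoints as unit vectors p₁, p₂ with components (cos φ cos λ, cos φ sin λ, sin φ).
The central angle between the endpoints is δ = arccos(p₁·p₂) ≈ 1.287 rad (73.7°).
Interpolate at f = 1/2 with slerp weights a = sin((1−f)δ)/sin δ ≈ 0.625, b = sin(fδ)/sin δ ≈ 0.625.
p = a·p₁ + b·p₂ ≈ (-0.793, -0.609, 0.000); φ = arcsin(p_z) ≈ 0.00°, λ = atan2(p_y, p_x) ≈ -142.50°.

≈ 0°N, 142°W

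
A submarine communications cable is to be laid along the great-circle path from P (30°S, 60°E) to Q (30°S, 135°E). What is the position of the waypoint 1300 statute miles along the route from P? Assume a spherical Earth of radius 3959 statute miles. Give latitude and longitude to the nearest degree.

≈ (35°S, 82°E)

From cos δ = sin φ₁ sin φ₂ + cos φ₁ cos φ₂ cos Δλ, the central angle is δ ≈ 1.111 rad (63.6°). The total great-circle distance is δ·R ≈ 1.111 × 3959 ≈ 4397 mi, so the target fraction is f = 1300/4397 ≈ 0.296.
Interpolate at f ≈ 0.296 with slerp weights a = sin((1−f)δ)/sin δ ≈ 0.787, b = sin(fδ)/sin δ ≈ 0.360.
p = a·p₁ + b·p₂ ≈ (0.120, 0.810, -0.573); φ = arcsin(p_z) ≈ -34.98°, λ = atan2(p_y, p_x) ≈ 81.56°.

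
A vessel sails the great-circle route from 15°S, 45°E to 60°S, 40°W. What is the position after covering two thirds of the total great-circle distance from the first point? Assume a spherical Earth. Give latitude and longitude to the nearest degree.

≈ 53°S, 4°E

Convert each endpoint to a unit vector on the sphere (x = cos φ cos λ, y = cos φ sin λ, z = sin φ).
The central angle between the endpoints is δ = arccos(p₁·p₂) ≈ 1.301 rad (74.6°).
Interpolate at f = 2/3 with slerp weights a = sin((1−f)δ)/sin δ ≈ 0.436, b = sin(fδ)/sin δ ≈ 0.791.
p = a·p₁ + b·p₂ ≈ (0.601, 0.043, -0.798); φ = arcsin(p_z) ≈ -52.95°, λ = atan2(p_y, p_x) ≈ 4.14°.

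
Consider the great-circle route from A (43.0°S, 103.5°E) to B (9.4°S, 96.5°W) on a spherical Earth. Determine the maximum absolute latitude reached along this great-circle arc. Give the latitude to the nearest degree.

The great circle lies in the plane with unit normal n̂ = (p₁ × p₂)/|p₁ × p₂|.
Here n̂_z ≈ +0.299; the vertex latitude is φ_max = arccos|n̂_z| ≈ 72.6°.
Check via Clairaut: cos φ_max = |cos φ₁| · sin C = cos(43.0°)·sin(155.8°) ≈ 0.299, again giving ≈ 72.6°.

≈ 73°S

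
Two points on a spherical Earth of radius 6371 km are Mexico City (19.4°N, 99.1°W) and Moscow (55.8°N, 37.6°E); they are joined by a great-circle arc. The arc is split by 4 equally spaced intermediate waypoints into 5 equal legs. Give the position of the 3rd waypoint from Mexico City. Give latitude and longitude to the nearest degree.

≈ 66°N, 46°W

Write both endpoints as unit vectors p₁, p₂ with components (cos φ cos λ, cos φ sin λ, sin φ).
The central angle between the endpoints is δ = arccos(p₁·p₂) ≈ 1.682 rad (96.4°).
Interpolate at f = 3/5 with slerp weights a = sin((1−f)δ)/sin δ ≈ 0.627, b = sin(fδ)/sin δ ≈ 0.852.
p = a·p₁ + b·p₂ ≈ (0.286, -0.292, 0.913); φ = arcsin(p_z) ≈ 65.89°, λ = atan2(p_y, p_x) ≈ -45.62°.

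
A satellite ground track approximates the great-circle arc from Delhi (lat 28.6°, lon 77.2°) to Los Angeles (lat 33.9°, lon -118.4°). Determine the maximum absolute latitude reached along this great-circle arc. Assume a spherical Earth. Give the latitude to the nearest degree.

The great circle lies in the plane with unit normal n̂ = (p₁ × p₂)/|p₁ × p₂|.
Here n̂_z ≈ +0.218; the vertex latitude is φ_max = arccos|n̂_z| ≈ 77.4°.

≈ 77°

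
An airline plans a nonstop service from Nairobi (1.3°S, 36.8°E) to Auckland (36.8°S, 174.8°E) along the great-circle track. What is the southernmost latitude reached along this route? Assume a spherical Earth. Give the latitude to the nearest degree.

≈ 49°S

The great circle lies in the plane with unit normal n̂ = (p₁ × p₂)/|p₁ × p₂|.
Here n̂_z ≈ +0.658; the vertex latitude is φ_max = arccos|n̂_z| ≈ 48.8°.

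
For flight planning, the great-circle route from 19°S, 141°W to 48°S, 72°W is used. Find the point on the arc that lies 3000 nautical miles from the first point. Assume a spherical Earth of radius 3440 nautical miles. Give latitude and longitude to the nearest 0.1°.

≈ 46.2°S, 89.6°W

Convert each endpoint to a unit vector on the sphere (x = cos φ cos λ, y = cos φ sin λ, z = sin φ).
The central angle between the endpoints is δ = arccos(p₁·p₂) ≈ 1.083 rad (62.1°). The total great-circle distance is δ·R ≈ 1.083 × 3440 ≈ 3726 nmi, so the target fraction is f = 3000/3726 ≈ 0.805.
Interpolate at f ≈ 0.805 with slerp weights a = sin((1−f)δ)/sin δ ≈ 0.237, b = sin(fδ)/sin δ ≈ 0.867.
p = a·p₁ + b·p₂ ≈ (0.005, -0.693, -0.721); φ = arcsin(p_z) ≈ -46.16°, λ = atan2(p_y, p_x) ≈ -89.58°.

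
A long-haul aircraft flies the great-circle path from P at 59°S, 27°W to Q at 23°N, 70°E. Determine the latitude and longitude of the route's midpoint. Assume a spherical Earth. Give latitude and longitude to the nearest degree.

Write both endpoints as unit vectors p₁, p₂ with components (cos φ cos λ, cos φ sin λ, sin φ).
The central angle between the endpoints is δ = arccos(p₁·p₂) ≈ 1.974 rad (113.1°).
Interpolate at f = 1/2 with slerp weights a = sin((1−f)δ)/sin δ ≈ 0.907, b = sin(fδ)/sin δ ≈ 0.907.
p = a·p₁ + b·p₂ ≈ (0.702, 0.573, -0.423); φ = arcsin(p_z) ≈ -25.04°, λ = atan2(p_y, p_x) ≈ 39.21°.

≈ 25°S, 39°E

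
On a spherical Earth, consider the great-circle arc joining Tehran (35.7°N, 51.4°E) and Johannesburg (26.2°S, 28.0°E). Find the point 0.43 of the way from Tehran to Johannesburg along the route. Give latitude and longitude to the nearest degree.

≈ 9°N, 41°E

From cos δ = sin φ₁ sin φ₂ + cos φ₁ cos φ₂ cos Δλ, the central angle is δ ≈ 1.147 rad (65.7°).
Interpolate at f = 0.43 with slerp weights a = sin((1−f)δ)/sin δ ≈ 0.667, b = sin(fδ)/sin δ ≈ 0.519.
p = a·p₁ + b·p₂ ≈ (0.750, 0.642, 0.160); φ = arcsin(p_z) ≈ 9.21°, λ = atan2(p_y, p_x) ≈ 40.59°.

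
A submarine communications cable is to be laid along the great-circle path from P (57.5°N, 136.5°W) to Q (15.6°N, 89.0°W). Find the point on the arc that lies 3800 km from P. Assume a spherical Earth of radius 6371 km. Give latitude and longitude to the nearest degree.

≈ (33°N, 101°W)

Convert each endpoint to a unit vector on the sphere (x = cos φ cos λ, y = cos φ sin λ, z = sin φ).
The central angle between the endpoints is δ = arccos(p₁·p₂) ≈ 0.956 rad (54.8°). The total great-circle distance is δ·R ≈ 0.956 × 6371 ≈ 6094 km, so the target fraction is f = 3800/6094 ≈ 0.624.
Interpolate at f ≈ 0.624 with slerp weights a = sin((1−f)δ)/sin δ ≈ 0.431, b = sin(fδ)/sin δ ≈ 0.687.
p = a·p₁ + b·p₂ ≈ (-0.156, -0.821, 0.548); φ = arcsin(p_z) ≈ 33.26°, λ = atan2(p_y, p_x) ≈ -100.78°.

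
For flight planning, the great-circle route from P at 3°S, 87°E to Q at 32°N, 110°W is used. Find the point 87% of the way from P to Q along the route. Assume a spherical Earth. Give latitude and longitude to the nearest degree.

The haversine formula gives a central angle δ ≈ 2.564 rad (146.9°) between the endpoints.
Interpolate at f = 0.87 with slerp weights a = sin((1−f)δ)/sin δ ≈ 0.599, b = sin(fδ)/sin δ ≈ 1.447.
p = a·p₁ + b·p₂ ≈ (-0.388, -0.556, 0.735); φ = arcsin(p_z) ≈ 47.33°, λ = atan2(p_y, p_x) ≈ -124.95°.

≈ 47°N, 125°W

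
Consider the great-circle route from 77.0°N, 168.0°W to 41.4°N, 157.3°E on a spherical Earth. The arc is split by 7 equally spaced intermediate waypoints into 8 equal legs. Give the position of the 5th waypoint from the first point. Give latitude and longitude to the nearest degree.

The haversine formula gives a central angle δ ≈ 0.671 rad (38.5°) between the endpoints.
Interpolate at f = 5/8 with slerp weights a = sin((1−f)δ)/sin δ ≈ 0.400, b = sin(fδ)/sin δ ≈ 0.655.
p = a·p₁ + b·p₂ ≈ (-0.541, 0.171, 0.823); φ = arcsin(p_z) ≈ 55.41°, λ = atan2(p_y, p_x) ≈ 162.48°.

≈ 55°N, 162°E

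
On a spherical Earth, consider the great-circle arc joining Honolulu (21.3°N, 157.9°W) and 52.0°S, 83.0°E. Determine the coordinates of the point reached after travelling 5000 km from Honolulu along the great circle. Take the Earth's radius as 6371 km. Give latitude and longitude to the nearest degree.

≈ 14°S, 174°E

Write both endpoints as unit vectors p₁, p₂ with components (cos φ cos λ, cos φ sin λ, sin φ).
The central angle between the endpoints is δ = arccos(p₁·p₂) ≈ 2.171 rad (124.4°). The total great-circle distance is δ·R ≈ 2.171 × 6371 ≈ 13835 km, so the target fraction is f = 5000/13835 ≈ 0.361.
Interpolate at f ≈ 0.361 with slerp weights a = sin((1−f)δ)/sin δ ≈ 1.192, b = sin(fδ)/sin δ ≈ 0.857.
p = a·p₁ + b·p₂ ≈ (-0.964, 0.106, -0.242); φ = arcsin(p_z) ≈ -14.01°, λ = atan2(p_y, p_x) ≈ 173.74°.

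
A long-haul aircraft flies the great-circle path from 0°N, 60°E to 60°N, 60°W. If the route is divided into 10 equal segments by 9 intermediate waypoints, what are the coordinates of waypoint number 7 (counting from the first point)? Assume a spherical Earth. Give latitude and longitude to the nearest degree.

The haversine formula gives a central angle δ ≈ 1.823 rad (104.5°) between the endpoints.
Interpolate at f = 7/10 with slerp weights a = sin((1−f)δ)/sin δ ≈ 0.537, b = sin(fδ)/sin δ ≈ 0.988.
p = a·p₁ + b·p₂ ≈ (0.516, 0.037, 0.856); φ = arcsin(p_z) ≈ 58.87°, λ = atan2(p_y, p_x) ≈ 4.13°.

≈ 59°N, 4°E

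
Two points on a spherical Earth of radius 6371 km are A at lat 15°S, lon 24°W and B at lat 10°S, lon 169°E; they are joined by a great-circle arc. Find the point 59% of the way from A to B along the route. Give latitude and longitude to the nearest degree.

≈ lat 59°S, lon 139°W

Convert each endpoint to a unit vector on the sphere (x = cos φ cos λ, y = cos φ sin λ, z = sin φ).
The central angle between the endpoints is δ = arccos(p₁·p₂) ≈ 2.651 rad (151.9°).
Interpolate at f = 0.59 with slerp weights a = sin((1−f)δ)/sin δ ≈ 1.878, b = sin(fδ)/sin δ ≈ 2.121.
p = a·p₁ + b·p₂ ≈ (-0.394, -0.339, -0.854); φ = arcsin(p_z) ≈ -58.69°, λ = atan2(p_y, p_x) ≈ -139.27°.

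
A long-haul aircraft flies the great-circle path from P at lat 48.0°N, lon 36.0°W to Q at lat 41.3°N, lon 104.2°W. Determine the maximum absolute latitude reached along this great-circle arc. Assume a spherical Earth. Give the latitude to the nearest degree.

≈ 51°N

The great circle lies in the plane with unit normal n̂ = (p₁ × p₂)/|p₁ × p₂|.
Here n̂_z ≈ -0.634; the vertex latitude is φ_max = arccos|n̂_z| ≈ 50.6°.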